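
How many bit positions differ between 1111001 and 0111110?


XOR: 1000111
Count of 1s: 4

4


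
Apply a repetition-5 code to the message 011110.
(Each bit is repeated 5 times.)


Each bit -> 5 copies

000001111111111111111111100000


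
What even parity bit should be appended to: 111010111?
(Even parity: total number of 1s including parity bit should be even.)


Number of 1s in data: 7
Parity bit: 1

1


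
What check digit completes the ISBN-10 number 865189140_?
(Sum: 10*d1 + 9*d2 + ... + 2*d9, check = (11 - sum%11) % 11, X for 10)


Weighted sum: 290
290 mod 11 = 4

Check digit: 7


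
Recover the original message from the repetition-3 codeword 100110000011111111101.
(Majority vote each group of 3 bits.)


Groups: 100, 110, 000, 011, 111, 111, 101
Majority votes: 0101111

0101111


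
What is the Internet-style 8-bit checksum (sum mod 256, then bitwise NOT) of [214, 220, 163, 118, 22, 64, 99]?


Sum = 900 mod 256 = 132
Complement = 123

123


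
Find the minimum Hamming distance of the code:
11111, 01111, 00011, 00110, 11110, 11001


Comparing all pairs, minimum distance: 1
Can detect 0 errors, correct 0 errors

1


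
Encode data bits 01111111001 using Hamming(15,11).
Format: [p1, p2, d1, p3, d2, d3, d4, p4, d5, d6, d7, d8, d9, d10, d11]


Parity bits: p1=1, p2=1, p3=1, p4=1

110111111111001


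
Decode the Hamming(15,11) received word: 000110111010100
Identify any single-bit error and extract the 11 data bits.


Syndrome = 1: error at position 1

Data: 01011010100 (corrected bit 1)


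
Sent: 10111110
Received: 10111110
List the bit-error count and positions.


XOR: 00000000

0 errors (received matches sent)


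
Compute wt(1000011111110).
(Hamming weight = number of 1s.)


Counting 1s in 1000011111110

8


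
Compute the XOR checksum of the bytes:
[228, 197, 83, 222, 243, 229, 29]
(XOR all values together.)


XOR chain: 228 ^ 197 ^ 83 ^ 222 ^ 243 ^ 229 ^ 29 = 167

167


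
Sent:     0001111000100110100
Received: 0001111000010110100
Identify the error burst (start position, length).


XOR: 0000000000110000000

Burst at position 10, length 2


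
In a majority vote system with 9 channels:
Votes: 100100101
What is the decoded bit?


Ones: 4 out of 9
Threshold: 5

0 (4/9 voted 1)


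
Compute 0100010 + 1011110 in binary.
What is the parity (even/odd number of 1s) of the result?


0100010 = 34
1011110 = 94
Sum = 128 = 10000000
1s count = 1

odd parity (1 ones in 10000000)


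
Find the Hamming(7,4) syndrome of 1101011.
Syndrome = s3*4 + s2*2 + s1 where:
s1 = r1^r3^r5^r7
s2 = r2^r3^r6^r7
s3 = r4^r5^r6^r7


s1=0, s2=1, s3=1

Syndrome = 6 (error at position 6)


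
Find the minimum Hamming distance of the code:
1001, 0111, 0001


Comparing all pairs, minimum distance: 1
Can detect 0 errors, correct 0 errors

1


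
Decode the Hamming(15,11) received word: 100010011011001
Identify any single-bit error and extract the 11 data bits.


Syndrome = 13: error at position 13

Data: 01001011101 (corrected bit 13)


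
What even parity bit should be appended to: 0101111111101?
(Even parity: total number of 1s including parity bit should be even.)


Number of 1s in data: 10
Parity bit: 0

0


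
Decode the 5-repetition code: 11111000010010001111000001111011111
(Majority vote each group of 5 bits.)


Groups: 11111, 00001, 00100, 01111, 00000, 11110, 11111
Majority votes: 1001011

1001011


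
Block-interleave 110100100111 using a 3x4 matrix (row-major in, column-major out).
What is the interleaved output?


Matrix:
  1101
  0010
  0111
Read columns: 100101011101

100101011101


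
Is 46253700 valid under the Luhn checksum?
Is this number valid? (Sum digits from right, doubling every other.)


Luhn sum = 36
36 mod 10 = 6

Invalid (Luhn sum mod 10 = 6)


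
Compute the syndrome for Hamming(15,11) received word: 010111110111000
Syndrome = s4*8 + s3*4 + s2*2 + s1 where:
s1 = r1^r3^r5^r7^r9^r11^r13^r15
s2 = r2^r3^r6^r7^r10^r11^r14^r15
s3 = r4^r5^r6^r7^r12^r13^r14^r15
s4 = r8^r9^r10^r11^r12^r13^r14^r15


s1=1, s2=1, s3=1, s4=0

Syndrome = 7 (error at position 7)


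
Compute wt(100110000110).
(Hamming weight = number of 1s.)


Counting 1s in 100110000110

5


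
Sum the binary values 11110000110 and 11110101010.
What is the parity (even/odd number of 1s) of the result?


11110000110 = 1926
11110101010 = 1962
Sum = 3888 = 111100110000
1s count = 6

even parity (6 ones in 111100110000)


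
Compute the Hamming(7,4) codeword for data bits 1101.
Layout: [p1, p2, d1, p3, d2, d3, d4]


Parity bits: p1=1, p2=0, p3=0

1010101


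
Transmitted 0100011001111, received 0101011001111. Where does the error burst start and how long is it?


XOR: 0001000000000

Burst at position 3, length 1


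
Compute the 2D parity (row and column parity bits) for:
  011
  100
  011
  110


Row parities: 0100
Column parities: 010

Row P: 0100, Col P: 010, Corner: 1


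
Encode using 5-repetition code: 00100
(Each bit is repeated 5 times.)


Each bit -> 5 copies

0000000000111110000000000


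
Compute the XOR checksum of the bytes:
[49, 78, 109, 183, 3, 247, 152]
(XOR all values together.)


XOR chain: 49 ^ 78 ^ 109 ^ 183 ^ 3 ^ 247 ^ 152 = 201

201


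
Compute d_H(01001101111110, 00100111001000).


XOR: 01101010110110
Count of 1s: 8

8


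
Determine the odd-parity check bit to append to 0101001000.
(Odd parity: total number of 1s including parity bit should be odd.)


Number of 1s in data: 3
Parity bit: 0

0


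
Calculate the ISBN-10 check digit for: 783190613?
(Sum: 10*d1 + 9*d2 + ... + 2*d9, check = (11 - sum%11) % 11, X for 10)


Weighted sum: 260
260 mod 11 = 7

Check digit: 4


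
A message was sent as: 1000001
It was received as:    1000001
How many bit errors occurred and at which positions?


XOR: 0000000

0 errors (received matches sent)


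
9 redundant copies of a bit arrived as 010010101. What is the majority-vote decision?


Ones: 4 out of 9
Threshold: 5

0 (4/9 voted 1)


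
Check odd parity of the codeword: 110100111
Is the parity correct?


Number of 1s: 6

No, parity error (6 ones)


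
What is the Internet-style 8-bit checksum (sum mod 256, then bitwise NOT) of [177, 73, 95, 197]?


Sum = 542 mod 256 = 30
Complement = 225

225


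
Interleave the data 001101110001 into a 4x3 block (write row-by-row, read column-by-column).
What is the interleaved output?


Matrix:
  001
  101
  110
  001
Read columns: 011000101101

011000101101


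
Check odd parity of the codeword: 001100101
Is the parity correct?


Number of 1s: 4

No, parity error (4 ones)


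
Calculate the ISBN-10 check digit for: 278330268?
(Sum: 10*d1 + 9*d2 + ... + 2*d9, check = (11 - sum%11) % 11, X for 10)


Weighted sum: 228
228 mod 11 = 8

Check digit: 3


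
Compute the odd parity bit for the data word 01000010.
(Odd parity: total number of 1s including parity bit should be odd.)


Number of 1s in data: 2
Parity bit: 1

1


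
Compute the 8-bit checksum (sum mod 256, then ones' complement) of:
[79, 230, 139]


Sum = 448 mod 256 = 192
Complement = 63

63


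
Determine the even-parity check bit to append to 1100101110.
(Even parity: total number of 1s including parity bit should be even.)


Number of 1s in data: 6
Parity bit: 0

0


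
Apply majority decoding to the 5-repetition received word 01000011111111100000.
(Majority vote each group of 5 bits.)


Groups: 01000, 01111, 11111, 00000
Majority votes: 0110

0110


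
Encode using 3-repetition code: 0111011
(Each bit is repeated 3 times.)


Each bit -> 3 copies

000111111111000111111


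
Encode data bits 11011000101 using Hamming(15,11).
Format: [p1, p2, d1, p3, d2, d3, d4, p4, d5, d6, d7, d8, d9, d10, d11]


Parity bits: p1=0, p2=1, p3=0, p4=1

011010111000101


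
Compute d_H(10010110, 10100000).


XOR: 00110110
Count of 1s: 4

4


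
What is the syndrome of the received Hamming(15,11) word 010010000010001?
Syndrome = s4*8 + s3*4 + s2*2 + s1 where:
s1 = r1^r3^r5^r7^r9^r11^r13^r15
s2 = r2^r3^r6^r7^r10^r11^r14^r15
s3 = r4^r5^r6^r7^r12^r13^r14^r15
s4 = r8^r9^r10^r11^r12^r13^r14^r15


s1=1, s2=1, s3=0, s4=0

Syndrome = 3 (error at position 3)


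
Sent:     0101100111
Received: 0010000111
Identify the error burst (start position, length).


XOR: 0111100000

Burst at position 1, length 4


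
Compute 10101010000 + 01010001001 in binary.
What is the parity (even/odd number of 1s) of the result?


10101010000 = 1360
01010001001 = 649
Sum = 2009 = 11111011001
1s count = 8

even parity (8 ones in 11111011001)


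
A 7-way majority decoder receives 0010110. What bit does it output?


Ones: 3 out of 7
Threshold: 4

0 (3/7 voted 1)


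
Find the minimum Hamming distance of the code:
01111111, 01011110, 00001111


Comparing all pairs, minimum distance: 2
Can detect 1 errors, correct 0 errors

2


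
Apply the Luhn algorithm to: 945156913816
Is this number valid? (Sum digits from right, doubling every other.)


Luhn sum = 54
54 mod 10 = 4

Invalid (Luhn sum mod 10 = 4)


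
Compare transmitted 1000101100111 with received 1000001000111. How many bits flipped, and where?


XOR: 0000100100000

2 error(s) at position(s): 4, 7


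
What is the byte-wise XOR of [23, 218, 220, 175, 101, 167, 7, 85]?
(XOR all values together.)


XOR chain: 23 ^ 218 ^ 220 ^ 175 ^ 101 ^ 167 ^ 7 ^ 85 = 46

46


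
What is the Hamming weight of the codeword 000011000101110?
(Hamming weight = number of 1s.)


Counting 1s in 000011000101110

6


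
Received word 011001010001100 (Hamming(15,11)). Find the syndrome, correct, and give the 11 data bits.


Syndrome = 14: error at position 14

Data: 10100001110 (corrected bit 14)


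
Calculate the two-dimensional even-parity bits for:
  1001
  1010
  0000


Row parities: 000
Column parities: 0011

Row P: 000, Col P: 0011, Corner: 0


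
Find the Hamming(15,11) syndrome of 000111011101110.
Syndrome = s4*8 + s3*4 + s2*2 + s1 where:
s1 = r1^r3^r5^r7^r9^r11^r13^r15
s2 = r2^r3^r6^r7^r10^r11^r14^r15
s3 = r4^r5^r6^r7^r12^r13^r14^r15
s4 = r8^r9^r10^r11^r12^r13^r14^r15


s1=1, s2=1, s3=0, s4=0

Syndrome = 3 (error at position 3)


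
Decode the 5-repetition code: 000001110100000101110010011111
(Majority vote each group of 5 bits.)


Groups: 00000, 11101, 00000, 10111, 00100, 11111
Majority votes: 010101

010101


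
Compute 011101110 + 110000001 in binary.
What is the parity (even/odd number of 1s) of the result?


011101110 = 238
110000001 = 385
Sum = 623 = 1001101111
1s count = 7

odd parity (7 ones in 1001101111)


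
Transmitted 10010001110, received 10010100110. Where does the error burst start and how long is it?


XOR: 00000101000

Burst at position 5, length 3


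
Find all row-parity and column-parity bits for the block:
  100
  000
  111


Row parities: 101
Column parities: 011

Row P: 101, Col P: 011, Corner: 0


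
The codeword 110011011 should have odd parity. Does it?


Number of 1s: 6

No, parity error (6 ones)


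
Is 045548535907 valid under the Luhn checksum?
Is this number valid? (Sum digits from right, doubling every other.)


Luhn sum = 47
47 mod 10 = 7

Invalid (Luhn sum mod 10 = 7)


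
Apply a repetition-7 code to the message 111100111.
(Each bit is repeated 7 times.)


Each bit -> 7 copies

111111111111111111111111111100000000000000111111111111111111111


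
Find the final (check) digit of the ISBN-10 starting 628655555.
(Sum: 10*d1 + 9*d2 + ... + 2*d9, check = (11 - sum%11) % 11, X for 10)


Weighted sum: 284
284 mod 11 = 9

Check digit: 2


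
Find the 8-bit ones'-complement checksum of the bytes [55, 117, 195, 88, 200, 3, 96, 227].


Sum = 981 mod 256 = 213
Complement = 42

42


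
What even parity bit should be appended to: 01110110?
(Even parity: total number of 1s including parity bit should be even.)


Number of 1s in data: 5
Parity bit: 1

1


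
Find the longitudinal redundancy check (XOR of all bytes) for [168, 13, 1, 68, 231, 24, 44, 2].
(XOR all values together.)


XOR chain: 168 ^ 13 ^ 1 ^ 68 ^ 231 ^ 24 ^ 44 ^ 2 = 49

49


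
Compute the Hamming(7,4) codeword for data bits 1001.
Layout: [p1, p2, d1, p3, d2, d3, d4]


Parity bits: p1=0, p2=0, p3=1

0011001


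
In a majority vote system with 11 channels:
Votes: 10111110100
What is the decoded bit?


Ones: 7 out of 11
Threshold: 6

1 (7/11 voted 1)


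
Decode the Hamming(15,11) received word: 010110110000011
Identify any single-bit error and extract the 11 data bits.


Syndrome = 13: error at position 13

Data: 01010000111 (corrected bit 13)


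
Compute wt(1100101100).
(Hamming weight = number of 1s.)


Counting 1s in 1100101100

5


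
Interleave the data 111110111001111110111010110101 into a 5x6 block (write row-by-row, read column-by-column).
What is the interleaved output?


Matrix:
  111110
  111001
  111110
  111010
  110101
Read columns: 111111111111110101011011001001

111111111111110101011011001001


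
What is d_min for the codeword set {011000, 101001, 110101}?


Comparing all pairs, minimum distance: 3
Can detect 2 errors, correct 1 errors

3


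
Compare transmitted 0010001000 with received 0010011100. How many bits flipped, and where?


XOR: 0000010100

2 error(s) at position(s): 5, 7


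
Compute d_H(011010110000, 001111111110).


XOR: 010101001110
Count of 1s: 6

6


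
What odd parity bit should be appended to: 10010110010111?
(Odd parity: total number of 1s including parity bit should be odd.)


Number of 1s in data: 8
Parity bit: 1

1


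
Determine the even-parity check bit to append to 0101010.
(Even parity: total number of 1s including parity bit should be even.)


Number of 1s in data: 3
Parity bit: 1

1


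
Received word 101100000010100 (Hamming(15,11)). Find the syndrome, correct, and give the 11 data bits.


Syndrome = 0: no error detected

Data: 10000010100 (no errors)


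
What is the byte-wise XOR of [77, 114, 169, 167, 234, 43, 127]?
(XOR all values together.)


XOR chain: 77 ^ 114 ^ 169 ^ 167 ^ 234 ^ 43 ^ 127 = 143

143


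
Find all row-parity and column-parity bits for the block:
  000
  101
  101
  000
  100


Row parities: 00001
Column parities: 100

Row P: 00001, Col P: 100, Corner: 1


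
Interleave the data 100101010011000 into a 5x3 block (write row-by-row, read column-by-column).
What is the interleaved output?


Matrix:
  100
  101
  010
  011
  000
Read columns: 110000011001010

110000011001010


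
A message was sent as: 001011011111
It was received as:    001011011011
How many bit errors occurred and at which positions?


XOR: 000000000100

1 error(s) at position(s): 9


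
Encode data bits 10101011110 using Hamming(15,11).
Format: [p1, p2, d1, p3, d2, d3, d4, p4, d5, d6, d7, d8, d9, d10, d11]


Parity bits: p1=0, p2=0, p3=0, p4=1

001001011011110


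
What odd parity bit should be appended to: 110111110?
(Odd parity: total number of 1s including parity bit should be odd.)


Number of 1s in data: 7
Parity bit: 0

0


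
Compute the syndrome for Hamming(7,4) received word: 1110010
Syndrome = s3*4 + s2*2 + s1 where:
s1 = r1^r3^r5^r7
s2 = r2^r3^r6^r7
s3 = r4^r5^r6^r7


s1=0, s2=1, s3=1

Syndrome = 6 (error at position 6)


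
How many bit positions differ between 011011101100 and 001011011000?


XOR: 010000110100
Count of 1s: 4

4


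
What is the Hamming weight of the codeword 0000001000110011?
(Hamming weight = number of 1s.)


Counting 1s in 0000001000110011

5


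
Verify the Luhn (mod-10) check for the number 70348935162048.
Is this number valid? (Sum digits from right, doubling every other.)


Luhn sum = 70
70 mod 10 = 0

Valid (Luhn sum mod 10 = 0)


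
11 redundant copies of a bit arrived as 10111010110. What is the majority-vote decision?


Ones: 7 out of 11
Threshold: 6

1 (7/11 voted 1)


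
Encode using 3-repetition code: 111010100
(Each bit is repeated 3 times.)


Each bit -> 3 copies

111111111000111000111000000


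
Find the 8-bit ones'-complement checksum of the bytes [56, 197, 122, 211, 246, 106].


Sum = 938 mod 256 = 170
Complement = 85

85


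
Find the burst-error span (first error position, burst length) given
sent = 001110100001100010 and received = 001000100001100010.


XOR: 000110000000000000

Burst at position 3, length 2


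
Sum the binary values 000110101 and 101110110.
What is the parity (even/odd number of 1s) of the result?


000110101 = 53
101110110 = 374
Sum = 427 = 110101011
1s count = 6

even parity (6 ones in 110101011)


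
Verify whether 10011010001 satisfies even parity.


Number of 1s: 5

No, parity error (5 ones)


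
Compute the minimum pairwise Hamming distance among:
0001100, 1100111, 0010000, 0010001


Comparing all pairs, minimum distance: 1
Can detect 0 errors, correct 0 errors

1


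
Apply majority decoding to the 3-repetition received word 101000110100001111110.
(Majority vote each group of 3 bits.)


Groups: 101, 000, 110, 100, 001, 111, 110
Majority votes: 1010011

1010011


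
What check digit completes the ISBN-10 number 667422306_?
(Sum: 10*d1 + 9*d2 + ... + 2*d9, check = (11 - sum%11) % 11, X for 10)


Weighted sum: 244
244 mod 11 = 2

Check digit: 9


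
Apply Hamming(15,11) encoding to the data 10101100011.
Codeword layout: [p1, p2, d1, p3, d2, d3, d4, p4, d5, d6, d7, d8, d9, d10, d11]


Parity bits: p1=1, p2=1, p3=1, p4=0

111101001100011


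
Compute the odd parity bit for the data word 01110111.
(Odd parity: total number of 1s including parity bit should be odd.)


Number of 1s in data: 6
Parity bit: 1

1


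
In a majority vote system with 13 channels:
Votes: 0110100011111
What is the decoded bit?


Ones: 8 out of 13
Threshold: 7

1 (8/13 voted 1)


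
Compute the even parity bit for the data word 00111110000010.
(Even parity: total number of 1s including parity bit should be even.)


Number of 1s in data: 6
Parity bit: 0

0


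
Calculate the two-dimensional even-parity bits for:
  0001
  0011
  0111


Row parities: 101
Column parities: 0101

Row P: 101, Col P: 0101, Corner: 0


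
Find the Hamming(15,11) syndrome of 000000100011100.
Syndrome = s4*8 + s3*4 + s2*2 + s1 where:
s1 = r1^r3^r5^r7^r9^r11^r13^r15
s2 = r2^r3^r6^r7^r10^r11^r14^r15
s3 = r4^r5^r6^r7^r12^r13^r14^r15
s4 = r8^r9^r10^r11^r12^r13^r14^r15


s1=1, s2=0, s3=1, s4=1

Syndrome = 13 (error at position 13)


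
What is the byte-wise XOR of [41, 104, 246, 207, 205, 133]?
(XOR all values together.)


XOR chain: 41 ^ 104 ^ 246 ^ 207 ^ 205 ^ 133 = 48

48


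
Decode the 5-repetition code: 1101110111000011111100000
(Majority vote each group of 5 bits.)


Groups: 11011, 10111, 00001, 11111, 00000
Majority votes: 11010

11010


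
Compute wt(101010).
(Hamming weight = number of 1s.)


Counting 1s in 101010

3


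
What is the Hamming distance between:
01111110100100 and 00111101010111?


XOR: 01000011110011
Count of 1s: 7

7


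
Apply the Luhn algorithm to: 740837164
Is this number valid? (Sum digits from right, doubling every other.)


Luhn sum = 38
38 mod 10 = 8

Invalid (Luhn sum mod 10 = 8)


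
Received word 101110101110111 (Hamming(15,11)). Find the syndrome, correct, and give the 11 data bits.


Syndrome = 0: no error detected

Data: 11011110111 (no errors)


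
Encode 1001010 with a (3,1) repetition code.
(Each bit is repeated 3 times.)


Each bit -> 3 copies

111000000111000111000


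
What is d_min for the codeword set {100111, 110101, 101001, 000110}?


Comparing all pairs, minimum distance: 2
Can detect 1 errors, correct 0 errors

2


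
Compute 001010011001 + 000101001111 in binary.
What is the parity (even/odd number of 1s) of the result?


001010011001 = 665
000101001111 = 335
Sum = 1000 = 1111101000
1s count = 6

even parity (6 ones in 1111101000)


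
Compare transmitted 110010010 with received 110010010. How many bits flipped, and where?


XOR: 000000000

0 errors (received matches sent)


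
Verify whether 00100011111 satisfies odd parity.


Number of 1s: 6

No, parity error (6 ones)


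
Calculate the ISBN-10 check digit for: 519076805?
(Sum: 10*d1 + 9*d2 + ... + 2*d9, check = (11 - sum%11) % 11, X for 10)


Weighted sum: 245
245 mod 11 = 3

Check digit: 8


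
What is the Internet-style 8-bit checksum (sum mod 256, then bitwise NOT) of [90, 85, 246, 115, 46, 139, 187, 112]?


Sum = 1020 mod 256 = 252
Complement = 3

3


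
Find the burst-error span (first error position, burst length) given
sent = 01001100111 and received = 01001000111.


XOR: 00000100000

Burst at position 5, length 1


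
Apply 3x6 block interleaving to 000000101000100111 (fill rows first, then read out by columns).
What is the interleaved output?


Matrix:
  000000
  101000
  100111
Read columns: 011000010001001001

011000010001001001


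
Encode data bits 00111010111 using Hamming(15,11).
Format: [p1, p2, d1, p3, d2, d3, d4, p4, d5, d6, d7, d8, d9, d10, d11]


Parity bits: p1=1, p2=1, p3=1, p4=1

110101111010111


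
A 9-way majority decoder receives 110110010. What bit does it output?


Ones: 5 out of 9
Threshold: 5

1 (5/9 voted 1)


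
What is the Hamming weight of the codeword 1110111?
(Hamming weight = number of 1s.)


Counting 1s in 1110111

6


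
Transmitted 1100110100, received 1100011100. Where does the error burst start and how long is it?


XOR: 0000101000

Burst at position 4, length 3


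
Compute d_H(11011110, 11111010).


XOR: 00100100
Count of 1s: 2

2


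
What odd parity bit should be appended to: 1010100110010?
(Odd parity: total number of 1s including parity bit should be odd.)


Number of 1s in data: 6
Parity bit: 1

1


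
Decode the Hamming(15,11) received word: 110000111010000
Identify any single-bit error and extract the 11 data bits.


Syndrome = 14: error at position 14

Data: 00011010010 (corrected bit 14)


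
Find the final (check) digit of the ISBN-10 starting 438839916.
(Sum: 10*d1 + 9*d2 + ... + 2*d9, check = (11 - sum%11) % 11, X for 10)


Weighted sum: 301
301 mod 11 = 4

Check digit: 7


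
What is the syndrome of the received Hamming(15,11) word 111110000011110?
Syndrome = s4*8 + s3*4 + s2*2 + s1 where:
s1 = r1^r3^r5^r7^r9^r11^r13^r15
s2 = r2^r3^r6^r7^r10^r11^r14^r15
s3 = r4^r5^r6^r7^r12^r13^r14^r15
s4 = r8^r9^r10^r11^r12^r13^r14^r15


s1=1, s2=0, s3=1, s4=0

Syndrome = 5 (error at position 5)


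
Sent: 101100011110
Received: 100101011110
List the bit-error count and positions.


XOR: 001001000000

2 error(s) at position(s): 2, 5


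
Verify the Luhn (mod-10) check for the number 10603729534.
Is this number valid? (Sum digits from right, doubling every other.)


Luhn sum = 41
41 mod 10 = 1

Invalid (Luhn sum mod 10 = 1)


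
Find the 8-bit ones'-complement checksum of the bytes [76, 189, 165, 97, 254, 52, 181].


Sum = 1014 mod 256 = 246
Complement = 9

9


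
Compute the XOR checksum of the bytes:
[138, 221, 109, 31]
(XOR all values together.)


XOR chain: 138 ^ 221 ^ 109 ^ 31 = 37

37


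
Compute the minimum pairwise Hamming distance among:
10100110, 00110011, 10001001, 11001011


Comparing all pairs, minimum distance: 2
Can detect 1 errors, correct 0 errors

2


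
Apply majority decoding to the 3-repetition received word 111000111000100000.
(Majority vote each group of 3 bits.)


Groups: 111, 000, 111, 000, 100, 000
Majority votes: 101000

101000


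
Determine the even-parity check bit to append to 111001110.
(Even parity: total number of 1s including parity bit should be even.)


Number of 1s in data: 6
Parity bit: 0

0


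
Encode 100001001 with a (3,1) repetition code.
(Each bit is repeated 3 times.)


Each bit -> 3 copies

111000000000000111000000111


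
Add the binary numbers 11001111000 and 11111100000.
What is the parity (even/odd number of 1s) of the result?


11001111000 = 1656
11111100000 = 2016
Sum = 3672 = 111001011000
1s count = 6

even parity (6 ones in 111001011000)


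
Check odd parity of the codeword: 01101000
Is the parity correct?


Number of 1s: 3

Yes, parity is correct (3 ones)


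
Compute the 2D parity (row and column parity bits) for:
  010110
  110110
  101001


Row parities: 101
Column parities: 001001

Row P: 101, Col P: 001001, Corner: 0


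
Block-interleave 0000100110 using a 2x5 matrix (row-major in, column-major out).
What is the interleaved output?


Matrix:
  00001
  00110
Read columns: 0000010110

0000010110


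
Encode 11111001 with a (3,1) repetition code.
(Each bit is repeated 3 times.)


Each bit -> 3 copies

111111111111111000000111


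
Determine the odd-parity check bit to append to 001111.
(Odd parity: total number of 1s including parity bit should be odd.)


Number of 1s in data: 4
Parity bit: 1

1


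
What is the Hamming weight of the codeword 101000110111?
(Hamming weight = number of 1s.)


Counting 1s in 101000110111

7


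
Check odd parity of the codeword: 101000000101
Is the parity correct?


Number of 1s: 4

No, parity error (4 ones)


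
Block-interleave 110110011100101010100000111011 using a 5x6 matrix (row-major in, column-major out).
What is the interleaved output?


Matrix:
  110110
  011100
  101010
  100000
  111011
Read columns: 101111100101101110001010100001

101111100101101110001010100001


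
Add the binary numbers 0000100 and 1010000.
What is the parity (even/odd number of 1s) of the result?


0000100 = 4
1010000 = 80
Sum = 84 = 1010100
1s count = 3

odd parity (3 ones in 1010100)


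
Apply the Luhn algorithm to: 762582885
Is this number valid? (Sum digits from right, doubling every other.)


Luhn sum = 45
45 mod 10 = 5

Invalid (Luhn sum mod 10 = 5)


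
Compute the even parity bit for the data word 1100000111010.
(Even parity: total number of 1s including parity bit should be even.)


Number of 1s in data: 6
Parity bit: 0

0


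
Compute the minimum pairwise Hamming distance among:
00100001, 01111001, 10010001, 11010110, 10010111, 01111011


Comparing all pairs, minimum distance: 1
Can detect 0 errors, correct 0 errors

1


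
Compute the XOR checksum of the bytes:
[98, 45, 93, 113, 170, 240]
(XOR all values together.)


XOR chain: 98 ^ 45 ^ 93 ^ 113 ^ 170 ^ 240 = 57

57


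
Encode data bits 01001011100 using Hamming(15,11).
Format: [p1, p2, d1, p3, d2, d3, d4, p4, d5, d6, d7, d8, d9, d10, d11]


Parity bits: p1=0, p2=1, p3=1, p4=0

010110001011100


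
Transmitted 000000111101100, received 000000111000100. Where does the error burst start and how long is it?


XOR: 000000000101000

Burst at position 9, length 3


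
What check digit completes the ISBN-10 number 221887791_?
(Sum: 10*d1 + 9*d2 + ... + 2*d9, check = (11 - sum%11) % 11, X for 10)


Weighted sum: 242
242 mod 11 = 0

Check digit: 0


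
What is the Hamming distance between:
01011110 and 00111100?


XOR: 01100010
Count of 1s: 3

3


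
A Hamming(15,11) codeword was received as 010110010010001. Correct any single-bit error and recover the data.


Syndrome = 15: error at position 15

Data: 01000010000 (corrected bit 15)


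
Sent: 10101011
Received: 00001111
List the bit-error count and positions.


XOR: 10100100

3 error(s) at position(s): 0, 2, 5


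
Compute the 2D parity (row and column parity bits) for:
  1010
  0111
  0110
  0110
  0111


Row parities: 01001
Column parities: 1010

Row P: 01001, Col P: 1010, Corner: 0


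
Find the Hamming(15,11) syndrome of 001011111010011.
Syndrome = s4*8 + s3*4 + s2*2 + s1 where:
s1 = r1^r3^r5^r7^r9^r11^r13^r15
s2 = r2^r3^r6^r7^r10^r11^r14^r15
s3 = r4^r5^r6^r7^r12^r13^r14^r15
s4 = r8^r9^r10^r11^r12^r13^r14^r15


s1=0, s2=0, s3=1, s4=1

Syndrome = 12 (error at position 12)


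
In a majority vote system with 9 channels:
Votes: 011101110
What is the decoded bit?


Ones: 6 out of 9
Threshold: 5

1 (6/9 voted 1)


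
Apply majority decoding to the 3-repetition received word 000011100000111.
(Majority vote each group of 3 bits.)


Groups: 000, 011, 100, 000, 111
Majority votes: 01001

01001


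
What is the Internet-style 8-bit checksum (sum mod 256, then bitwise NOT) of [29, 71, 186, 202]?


Sum = 488 mod 256 = 232
Complement = 23

23


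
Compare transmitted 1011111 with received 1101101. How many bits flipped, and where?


XOR: 0110010

3 error(s) at position(s): 1, 2, 5


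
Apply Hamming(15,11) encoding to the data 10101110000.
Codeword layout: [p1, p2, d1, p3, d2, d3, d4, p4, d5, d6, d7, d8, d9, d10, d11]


Parity bits: p1=1, p2=0, p3=1, p4=1

101101011110000


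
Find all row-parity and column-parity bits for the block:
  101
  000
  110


Row parities: 000
Column parities: 011

Row P: 000, Col P: 011, Corner: 0


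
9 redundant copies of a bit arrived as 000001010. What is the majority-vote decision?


Ones: 2 out of 9
Threshold: 5

0 (2/9 voted 1)


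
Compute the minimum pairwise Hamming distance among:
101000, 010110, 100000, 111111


Comparing all pairs, minimum distance: 1
Can detect 0 errors, correct 0 errors

1


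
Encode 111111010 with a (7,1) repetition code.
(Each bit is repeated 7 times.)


Each bit -> 7 copies

111111111111111111111111111111111111111111000000011111110000000


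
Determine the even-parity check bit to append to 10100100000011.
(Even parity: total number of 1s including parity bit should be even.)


Number of 1s in data: 5
Parity bit: 1

1


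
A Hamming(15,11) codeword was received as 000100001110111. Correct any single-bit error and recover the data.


Syndrome = 0: no error detected

Data: 00001110111 (no errors)


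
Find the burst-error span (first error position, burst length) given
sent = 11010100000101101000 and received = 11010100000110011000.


XOR: 00000000000011110000

Burst at position 12, length 4


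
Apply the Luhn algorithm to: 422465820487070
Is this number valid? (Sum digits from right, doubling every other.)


Luhn sum = 63
63 mod 10 = 3

Invalid (Luhn sum mod 10 = 3)


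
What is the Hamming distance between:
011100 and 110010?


XOR: 101110
Count of 1s: 4

4


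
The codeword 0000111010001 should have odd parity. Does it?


Number of 1s: 5

Yes, parity is correct (5 ones)


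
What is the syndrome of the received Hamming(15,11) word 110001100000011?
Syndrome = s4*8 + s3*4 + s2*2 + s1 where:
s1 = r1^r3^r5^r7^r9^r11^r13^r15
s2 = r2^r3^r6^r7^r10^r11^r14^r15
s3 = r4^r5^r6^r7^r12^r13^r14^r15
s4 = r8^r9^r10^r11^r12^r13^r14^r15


s1=1, s2=1, s3=0, s4=0

Syndrome = 3 (error at position 3)


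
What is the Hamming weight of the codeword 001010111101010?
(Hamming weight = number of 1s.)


Counting 1s in 001010111101010

8


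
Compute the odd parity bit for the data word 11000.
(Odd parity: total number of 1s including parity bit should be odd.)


Number of 1s in data: 2
Parity bit: 1

1


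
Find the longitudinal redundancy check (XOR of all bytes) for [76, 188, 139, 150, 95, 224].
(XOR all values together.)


XOR chain: 76 ^ 188 ^ 139 ^ 150 ^ 95 ^ 224 = 82

82


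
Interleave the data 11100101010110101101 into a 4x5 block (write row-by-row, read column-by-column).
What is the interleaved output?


Matrix:
  11100
  10101
  01101
  01101
Read columns: 11001011111100000111

11001011111100000111


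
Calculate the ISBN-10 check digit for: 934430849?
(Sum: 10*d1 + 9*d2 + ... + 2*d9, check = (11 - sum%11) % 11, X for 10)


Weighted sum: 257
257 mod 11 = 4

Check digit: 7


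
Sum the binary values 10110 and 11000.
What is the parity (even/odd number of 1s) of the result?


10110 = 22
11000 = 24
Sum = 46 = 101110
1s count = 4

even parity (4 ones in 101110)


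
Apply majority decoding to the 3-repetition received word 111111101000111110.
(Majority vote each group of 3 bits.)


Groups: 111, 111, 101, 000, 111, 110
Majority votes: 111011

111011


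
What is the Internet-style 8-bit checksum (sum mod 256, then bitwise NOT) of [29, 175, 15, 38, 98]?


Sum = 355 mod 256 = 99
Complement = 156

156


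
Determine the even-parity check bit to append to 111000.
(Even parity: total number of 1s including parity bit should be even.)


Number of 1s in data: 3
Parity bit: 1

1


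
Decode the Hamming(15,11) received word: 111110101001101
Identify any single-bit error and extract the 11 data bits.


Syndrome = 1: error at position 1

Data: 11011001101 (corrected bit 1)


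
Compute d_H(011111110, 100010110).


XOR: 111101000
Count of 1s: 5

5


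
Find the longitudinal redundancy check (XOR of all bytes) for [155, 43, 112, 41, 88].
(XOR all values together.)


XOR chain: 155 ^ 43 ^ 112 ^ 41 ^ 88 = 177

177


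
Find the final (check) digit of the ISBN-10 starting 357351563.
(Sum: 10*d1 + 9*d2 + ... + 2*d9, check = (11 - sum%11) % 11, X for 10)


Weighted sum: 231
231 mod 11 = 0

Check digit: 0


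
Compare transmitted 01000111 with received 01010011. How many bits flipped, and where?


XOR: 00010100

2 error(s) at position(s): 3, 5


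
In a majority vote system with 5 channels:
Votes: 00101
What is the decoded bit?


Ones: 2 out of 5
Threshold: 3

0 (2/5 voted 1)


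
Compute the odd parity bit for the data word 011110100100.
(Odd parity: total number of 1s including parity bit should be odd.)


Number of 1s in data: 6
Parity bit: 1

1


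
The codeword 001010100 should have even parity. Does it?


Number of 1s: 3

No, parity error (3 ones)


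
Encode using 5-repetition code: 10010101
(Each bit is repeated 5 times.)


Each bit -> 5 copies

1111100000000001111100000111110000011111


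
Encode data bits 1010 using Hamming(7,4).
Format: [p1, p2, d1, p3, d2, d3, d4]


Parity bits: p1=1, p2=0, p3=1

1011010


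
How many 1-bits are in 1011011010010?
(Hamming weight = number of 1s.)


Counting 1s in 1011011010010

7


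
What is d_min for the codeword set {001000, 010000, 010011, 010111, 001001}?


Comparing all pairs, minimum distance: 1
Can detect 0 errors, correct 0 errors

1


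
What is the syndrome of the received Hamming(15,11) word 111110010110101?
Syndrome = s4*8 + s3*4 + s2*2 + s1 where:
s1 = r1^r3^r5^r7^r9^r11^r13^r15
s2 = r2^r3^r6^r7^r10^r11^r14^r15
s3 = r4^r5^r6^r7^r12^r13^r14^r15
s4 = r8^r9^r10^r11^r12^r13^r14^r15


s1=0, s2=1, s3=0, s4=1

Syndrome = 10 (error at position 10)


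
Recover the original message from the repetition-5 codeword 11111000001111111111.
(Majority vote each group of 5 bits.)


Groups: 11111, 00000, 11111, 11111
Majority votes: 1011

1011


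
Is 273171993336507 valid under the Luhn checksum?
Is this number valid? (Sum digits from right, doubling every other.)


Luhn sum = 66
66 mod 10 = 6

Invalid (Luhn sum mod 10 = 6)


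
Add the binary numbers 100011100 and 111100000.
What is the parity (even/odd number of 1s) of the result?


100011100 = 284
111100000 = 480
Sum = 764 = 1011111100
1s count = 7

odd parity (7 ones in 1011111100)


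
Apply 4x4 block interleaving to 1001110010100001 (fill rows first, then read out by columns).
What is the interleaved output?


Matrix:
  1001
  1100
  1010
  0001
Read columns: 1110010000101001

1110010000101001


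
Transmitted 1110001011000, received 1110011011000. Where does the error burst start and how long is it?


XOR: 0000010000000

Burst at position 5, length 1


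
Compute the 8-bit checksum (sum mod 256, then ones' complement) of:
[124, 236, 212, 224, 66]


Sum = 862 mod 256 = 94
Complement = 161

161


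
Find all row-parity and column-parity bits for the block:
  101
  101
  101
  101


Row parities: 0000
Column parities: 000

Row P: 0000, Col P: 000, Corner: 0


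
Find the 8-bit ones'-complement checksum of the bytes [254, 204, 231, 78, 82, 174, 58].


Sum = 1081 mod 256 = 57
Complement = 198

198


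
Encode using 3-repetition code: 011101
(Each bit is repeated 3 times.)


Each bit -> 3 copies

000111111111000111


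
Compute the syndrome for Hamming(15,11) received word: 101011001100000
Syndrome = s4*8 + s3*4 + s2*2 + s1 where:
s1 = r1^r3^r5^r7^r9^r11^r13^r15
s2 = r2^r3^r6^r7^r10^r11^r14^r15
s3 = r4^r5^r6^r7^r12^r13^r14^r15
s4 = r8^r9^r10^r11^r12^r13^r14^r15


s1=0, s2=1, s3=0, s4=0

Syndrome = 2 (error at position 2)


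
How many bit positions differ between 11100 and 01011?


XOR: 10111
Count of 1s: 4

4


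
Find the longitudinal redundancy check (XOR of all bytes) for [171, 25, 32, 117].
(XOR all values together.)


XOR chain: 171 ^ 25 ^ 32 ^ 117 = 231

231


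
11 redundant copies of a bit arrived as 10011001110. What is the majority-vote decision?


Ones: 6 out of 11
Threshold: 6

1 (6/11 voted 1)


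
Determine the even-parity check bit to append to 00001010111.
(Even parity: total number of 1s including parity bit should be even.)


Number of 1s in data: 5
Parity bit: 1

1


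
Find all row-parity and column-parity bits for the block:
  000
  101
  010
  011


Row parities: 0010
Column parities: 100

Row P: 0010, Col P: 100, Corner: 1


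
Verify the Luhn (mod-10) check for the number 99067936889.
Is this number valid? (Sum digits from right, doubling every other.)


Luhn sum = 67
67 mod 10 = 7

Invalid (Luhn sum mod 10 = 7)


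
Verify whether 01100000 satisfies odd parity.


Number of 1s: 2

No, parity error (2 ones)


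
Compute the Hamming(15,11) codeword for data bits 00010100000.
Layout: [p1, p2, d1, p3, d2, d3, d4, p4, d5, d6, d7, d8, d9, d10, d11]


Parity bits: p1=1, p2=0, p3=1, p4=1

100100110100000


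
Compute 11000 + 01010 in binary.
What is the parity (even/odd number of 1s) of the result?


11000 = 24
01010 = 10
Sum = 34 = 100010
1s count = 2

even parity (2 ones in 100010)


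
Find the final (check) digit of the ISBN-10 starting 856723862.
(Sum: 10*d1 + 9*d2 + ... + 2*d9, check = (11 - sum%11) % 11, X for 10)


Weighted sum: 303
303 mod 11 = 6

Check digit: 5


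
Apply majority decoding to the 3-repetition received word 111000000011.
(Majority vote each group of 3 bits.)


Groups: 111, 000, 000, 011
Majority votes: 1001

1001


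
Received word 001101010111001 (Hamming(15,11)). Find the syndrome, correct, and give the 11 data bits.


Syndrome = 11: error at position 11

Data: 10100101001 (corrected bit 11)


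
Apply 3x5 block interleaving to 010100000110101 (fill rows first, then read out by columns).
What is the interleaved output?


Matrix:
  01010
  00001
  10101
Read columns: 001100001100011

001100001100011


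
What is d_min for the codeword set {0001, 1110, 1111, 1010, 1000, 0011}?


Comparing all pairs, minimum distance: 1
Can detect 0 errors, correct 0 errors

1


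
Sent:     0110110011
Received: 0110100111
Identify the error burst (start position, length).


XOR: 0000010100

Burst at position 5, length 3


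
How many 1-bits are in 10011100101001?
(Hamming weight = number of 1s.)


Counting 1s in 10011100101001

7


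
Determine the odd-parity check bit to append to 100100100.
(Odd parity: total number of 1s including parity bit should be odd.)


Number of 1s in data: 3
Parity bit: 0

0


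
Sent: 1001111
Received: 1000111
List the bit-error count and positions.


XOR: 0001000

1 error(s) at position(s): 3
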